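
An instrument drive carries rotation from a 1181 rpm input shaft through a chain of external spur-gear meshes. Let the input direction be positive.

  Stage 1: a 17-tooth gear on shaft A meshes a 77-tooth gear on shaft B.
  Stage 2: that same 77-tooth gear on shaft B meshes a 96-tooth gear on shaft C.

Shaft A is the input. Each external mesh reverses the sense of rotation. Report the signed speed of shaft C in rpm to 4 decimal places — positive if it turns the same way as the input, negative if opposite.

Stage 1 [17T→77T]: ω = 1181.0000×17/77 = 260.7403 rpm, dir flips to −; running = −260.7403
Stage 2 [77T→96T]: ω = 260.7403×77/96 = 209.1354 rpm, dir flips to +; running = +209.1354

+209.1354 rpm (same as input, |ω| = 209.1354 rpm)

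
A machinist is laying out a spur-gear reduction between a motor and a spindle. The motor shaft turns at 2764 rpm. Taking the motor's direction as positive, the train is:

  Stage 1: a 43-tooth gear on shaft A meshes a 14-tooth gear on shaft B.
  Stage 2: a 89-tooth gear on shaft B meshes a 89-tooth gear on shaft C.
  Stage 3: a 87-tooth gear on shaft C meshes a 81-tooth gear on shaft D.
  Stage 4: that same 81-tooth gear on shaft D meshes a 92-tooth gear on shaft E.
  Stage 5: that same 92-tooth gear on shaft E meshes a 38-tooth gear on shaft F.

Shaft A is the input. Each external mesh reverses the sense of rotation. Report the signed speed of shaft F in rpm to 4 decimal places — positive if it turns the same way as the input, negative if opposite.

-19436.3233 rpm (opposite to input, |ω| = 19436.3233 rpm)

Stage 1 [43T→14T]: ω = 2764.0000×43/14 = 8489.4286 rpm, dir flips to −; running = −8489.4286
Stage 2 [89T→89T]: ω = 8489.4286×89/89 = 8489.4286 rpm, dir flips to +; running = +8489.4286
Stage 3 [87T→81T]: ω = 8489.4286×87/81 = 9118.2751 rpm, dir flips to −; running = −9118.2751
Stage 4 [81T→92T]: ω = 9118.2751×81/92 = 8028.0466 rpm, dir flips to +; running = +8028.0466
Stage 5 [92T→38T]: ω = 8028.0466×92/38 = 19436.3233 rpm, dir flips to −; running = −19436.3233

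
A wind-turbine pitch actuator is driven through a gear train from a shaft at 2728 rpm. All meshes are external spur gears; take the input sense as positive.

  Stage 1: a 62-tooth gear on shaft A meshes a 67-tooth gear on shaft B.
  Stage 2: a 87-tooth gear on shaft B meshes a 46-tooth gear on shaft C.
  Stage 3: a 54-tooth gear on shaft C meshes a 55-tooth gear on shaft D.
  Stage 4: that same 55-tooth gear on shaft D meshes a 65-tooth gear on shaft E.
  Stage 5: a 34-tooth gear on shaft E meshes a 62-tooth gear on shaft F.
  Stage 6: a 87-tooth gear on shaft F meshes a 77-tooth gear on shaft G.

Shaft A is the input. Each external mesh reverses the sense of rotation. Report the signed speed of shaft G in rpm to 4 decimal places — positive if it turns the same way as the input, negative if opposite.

+2457.6432 rpm (same as input, |ω| = 2457.6432 rpm)

Stage 1 [62T→67T]: ω = 2728.0000×62/67 = 2524.4179 rpm, dir flips to −; running = −2524.4179
Stage 2 [87T→46T]: ω = 2524.4179×87/46 = 4774.4426 rpm, dir flips to +; running = +4774.4426
Stage 3 [54T→55T]: ω = 4774.4426×54/55 = 4687.6345 rpm, dir flips to −; running = −4687.6345
Stage 4 [55T→65T]: ω = 4687.6345×55/65 = 3966.4600 rpm, dir flips to +; running = +3966.4600
Stage 5 [34T→62T]: ω = 3966.4600×34/62 = 2175.1555 rpm, dir flips to −; running = −2175.1555
Stage 6 [87T→77T]: ω = 2175.1555×87/77 = 2457.6432 rpm, dir flips to +; running = +2457.6432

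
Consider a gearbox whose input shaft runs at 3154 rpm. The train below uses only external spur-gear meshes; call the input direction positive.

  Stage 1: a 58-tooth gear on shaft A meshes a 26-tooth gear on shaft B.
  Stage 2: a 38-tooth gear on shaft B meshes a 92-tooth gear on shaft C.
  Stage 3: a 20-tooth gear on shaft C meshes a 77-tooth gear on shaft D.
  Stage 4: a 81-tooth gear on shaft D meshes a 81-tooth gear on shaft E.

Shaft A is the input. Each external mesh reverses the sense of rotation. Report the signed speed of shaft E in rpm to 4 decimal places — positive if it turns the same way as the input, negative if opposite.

+754.8339 rpm (same as input, |ω| = 754.8339 rpm)

Stage 1 [58T→26T]: ω = 3154.0000×58/26 = 7035.8462 rpm, dir flips to −; running = −7035.8462
Stage 2 [38T→92T]: ω = 7035.8462×38/92 = 2906.1104 rpm, dir flips to +; running = +2906.1104
Stage 3 [20T→77T]: ω = 2906.1104×20/77 = 754.8339 rpm, dir flips to −; running = −754.8339
Stage 4 [81T→81T]: ω = 754.8339×81/81 = 754.8339 rpm, dir flips to +; running = +754.8339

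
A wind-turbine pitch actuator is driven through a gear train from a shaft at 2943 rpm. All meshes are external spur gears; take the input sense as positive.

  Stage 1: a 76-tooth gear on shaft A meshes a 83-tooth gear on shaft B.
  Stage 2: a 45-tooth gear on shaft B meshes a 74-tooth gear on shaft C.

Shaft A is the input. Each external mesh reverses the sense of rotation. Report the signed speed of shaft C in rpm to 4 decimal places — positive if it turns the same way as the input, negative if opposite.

Stage 1 [76T→83T]: ω = 2943.0000×76/83 = 2694.7952 rpm, dir flips to −; running = −2694.7952
Stage 2 [45T→74T]: ω = 2694.7952×45/74 = 1638.7268 rpm, dir flips to +; running = +1638.7268

+1638.7268 rpm (same as input, |ω| = 1638.7268 rpm)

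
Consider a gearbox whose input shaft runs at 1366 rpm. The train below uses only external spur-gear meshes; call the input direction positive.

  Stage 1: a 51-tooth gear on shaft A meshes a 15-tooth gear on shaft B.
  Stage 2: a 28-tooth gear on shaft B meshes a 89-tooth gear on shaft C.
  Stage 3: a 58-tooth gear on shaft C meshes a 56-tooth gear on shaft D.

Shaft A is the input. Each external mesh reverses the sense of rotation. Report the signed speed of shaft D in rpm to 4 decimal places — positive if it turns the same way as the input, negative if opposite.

Stage 1 [51T→15T]: ω = 1366.0000×51/15 = 4644.4000 rpm, dir flips to −; running = −4644.4000
Stage 2 [28T→89T]: ω = 4644.4000×28/89 = 1461.1596 rpm, dir flips to +; running = +1461.1596
Stage 3 [58T→56T]: ω = 1461.1596×58/56 = 1513.3438 rpm, dir flips to −; running = −1513.3438

-1513.3438 rpm (opposite to input, |ω| = 1513.3438 rpm)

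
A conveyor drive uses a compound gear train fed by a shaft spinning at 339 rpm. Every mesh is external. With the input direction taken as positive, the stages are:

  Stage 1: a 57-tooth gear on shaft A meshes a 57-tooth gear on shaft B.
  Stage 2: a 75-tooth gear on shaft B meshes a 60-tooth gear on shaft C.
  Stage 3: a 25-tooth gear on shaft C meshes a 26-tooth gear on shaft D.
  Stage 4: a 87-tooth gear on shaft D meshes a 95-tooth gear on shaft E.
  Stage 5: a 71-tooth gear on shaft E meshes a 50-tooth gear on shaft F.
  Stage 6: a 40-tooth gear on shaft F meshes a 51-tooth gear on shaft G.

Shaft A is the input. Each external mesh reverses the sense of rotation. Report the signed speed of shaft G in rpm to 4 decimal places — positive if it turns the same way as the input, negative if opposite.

+415.5757 rpm (same as input, |ω| = 415.5757 rpm)

Stage 1 [57T→57T]: ω = 339.0000×57/57 = 339.0000 rpm, dir flips to −; running = −339.0000
Stage 2 [75T→60T]: ω = 339.0000×75/60 = 423.7500 rpm, dir flips to +; running = +423.7500
Stage 3 [25T→26T]: ω = 423.7500×25/26 = 407.4519 rpm, dir flips to −; running = −407.4519
Stage 4 [87T→95T]: ω = 407.4519×87/95 = 373.1402 rpm, dir flips to +; running = +373.1402
Stage 5 [71T→50T]: ω = 373.1402×71/50 = 529.8591 rpm, dir flips to −; running = −529.8591
Stage 6 [40T→51T]: ω = 529.8591×40/51 = 415.5757 rpm, dir flips to +; running = +415.5757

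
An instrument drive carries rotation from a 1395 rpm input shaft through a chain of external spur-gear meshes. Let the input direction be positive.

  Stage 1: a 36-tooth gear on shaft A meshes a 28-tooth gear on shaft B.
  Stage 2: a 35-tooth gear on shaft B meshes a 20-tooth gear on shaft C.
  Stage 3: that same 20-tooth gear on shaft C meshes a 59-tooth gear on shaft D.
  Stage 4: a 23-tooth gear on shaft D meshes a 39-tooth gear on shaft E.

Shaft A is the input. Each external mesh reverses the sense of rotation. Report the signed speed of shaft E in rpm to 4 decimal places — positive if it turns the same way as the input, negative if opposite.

+627.4772 rpm (same as input, |ω| = 627.4772 rpm)

Stage 1 [36T→28T]: ω = 1395.0000×36/28 = 1793.5714 rpm, dir flips to −; running = −1793.5714
Stage 2 [35T→20T]: ω = 1793.5714×35/20 = 3138.7500 rpm, dir flips to +; running = +3138.7500
Stage 3 [20T→59T]: ω = 3138.7500×20/59 = 1063.9831 rpm, dir flips to −; running = −1063.9831
Stage 4 [23T→39T]: ω = 1063.9831×23/39 = 627.4772 rpm, dir flips to +; running = +627.4772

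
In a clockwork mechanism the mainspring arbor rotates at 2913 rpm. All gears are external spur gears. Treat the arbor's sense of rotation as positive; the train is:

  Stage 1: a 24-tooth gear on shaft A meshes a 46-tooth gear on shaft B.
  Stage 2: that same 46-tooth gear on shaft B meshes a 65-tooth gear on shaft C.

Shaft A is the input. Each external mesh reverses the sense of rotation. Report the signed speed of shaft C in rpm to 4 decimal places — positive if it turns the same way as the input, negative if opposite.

Stage 1 [24T→46T]: ω = 2913.0000×24/46 = 1519.8261 rpm, dir flips to −; running = −1519.8261
Stage 2 [46T→65T]: ω = 1519.8261×46/65 = 1075.5692 rpm, dir flips to +; running = +1075.5692

+1075.5692 rpm (same as input, |ω| = 1075.5692 rpm)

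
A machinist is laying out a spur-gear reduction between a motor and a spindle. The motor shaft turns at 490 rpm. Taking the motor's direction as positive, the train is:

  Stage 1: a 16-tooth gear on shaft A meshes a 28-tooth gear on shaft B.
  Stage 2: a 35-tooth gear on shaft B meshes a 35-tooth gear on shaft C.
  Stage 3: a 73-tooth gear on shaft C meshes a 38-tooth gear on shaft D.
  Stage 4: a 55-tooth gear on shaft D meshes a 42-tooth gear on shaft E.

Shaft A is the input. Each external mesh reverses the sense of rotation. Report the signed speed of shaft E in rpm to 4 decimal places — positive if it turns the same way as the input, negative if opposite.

+704.3860 rpm (same as input, |ω| = 704.3860 rpm)

Stage 1 [16T→28T]: ω = 490.0000×16/28 = 280.0000 rpm, dir flips to −; running = −280.0000
Stage 2 [35T→35T]: ω = 280.0000×35/35 = 280.0000 rpm, dir flips to +; running = +280.0000
Stage 3 [73T→38T]: ω = 280.0000×73/38 = 537.8947 rpm, dir flips to −; running = −537.8947
Stage 4 [55T→42T]: ω = 537.8947×55/42 = 704.3860 rpm, dir flips to +; running = +704.3860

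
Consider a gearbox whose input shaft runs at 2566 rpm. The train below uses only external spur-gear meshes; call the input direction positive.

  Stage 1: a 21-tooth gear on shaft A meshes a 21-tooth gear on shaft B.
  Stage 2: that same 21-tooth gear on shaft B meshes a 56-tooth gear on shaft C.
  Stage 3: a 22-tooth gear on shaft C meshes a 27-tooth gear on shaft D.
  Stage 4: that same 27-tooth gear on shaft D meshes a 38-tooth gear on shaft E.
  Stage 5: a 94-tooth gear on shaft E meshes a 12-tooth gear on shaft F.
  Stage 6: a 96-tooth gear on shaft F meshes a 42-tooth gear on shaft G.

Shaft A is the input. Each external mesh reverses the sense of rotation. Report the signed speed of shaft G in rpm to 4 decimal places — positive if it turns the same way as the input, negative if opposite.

+9974.6015 rpm (same as input, |ω| = 9974.6015 rpm)

Stage 1 [21T→21T]: ω = 2566.0000×21/21 = 2566.0000 rpm, dir flips to −; running = −2566.0000
Stage 2 [21T→56T]: ω = 2566.0000×21/56 = 962.2500 rpm, dir flips to +; running = +962.2500
Stage 3 [22T→27T]: ω = 962.2500×22/27 = 784.0556 rpm, dir flips to −; running = −784.0556
Stage 4 [27T→38T]: ω = 784.0556×27/38 = 557.0921 rpm, dir flips to +; running = +557.0921
Stage 5 [94T→12T]: ω = 557.0921×94/12 = 4363.8882 rpm, dir flips to −; running = −4363.8882
Stage 6 [96T→42T]: ω = 4363.8882×96/42 = 9974.6015 rpm, dir flips to +; running = +9974.6015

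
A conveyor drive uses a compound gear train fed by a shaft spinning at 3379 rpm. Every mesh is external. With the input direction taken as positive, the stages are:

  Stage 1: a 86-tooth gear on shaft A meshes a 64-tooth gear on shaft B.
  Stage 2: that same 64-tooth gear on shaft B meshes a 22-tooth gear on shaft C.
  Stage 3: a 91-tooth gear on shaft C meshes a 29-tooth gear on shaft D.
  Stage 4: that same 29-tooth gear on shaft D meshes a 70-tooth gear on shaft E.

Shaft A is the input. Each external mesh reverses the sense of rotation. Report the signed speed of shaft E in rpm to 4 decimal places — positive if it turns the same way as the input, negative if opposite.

Stage 1 [86T→64T]: ω = 3379.0000×86/64 = 4540.5312 rpm, dir flips to −; running = −4540.5312
Stage 2 [64T→22T]: ω = 4540.5312×64/22 = 13208.8182 rpm, dir flips to +; running = +13208.8182
Stage 3 [91T→29T]: ω = 13208.8182×91/29 = 41448.3605 rpm, dir flips to −; running = −41448.3605
Stage 4 [29T→70T]: ω = 41448.3605×29/70 = 17171.4636 rpm, dir flips to +; running = +17171.4636

+17171.4636 rpm (same as input, |ω| = 17171.4636 rpm)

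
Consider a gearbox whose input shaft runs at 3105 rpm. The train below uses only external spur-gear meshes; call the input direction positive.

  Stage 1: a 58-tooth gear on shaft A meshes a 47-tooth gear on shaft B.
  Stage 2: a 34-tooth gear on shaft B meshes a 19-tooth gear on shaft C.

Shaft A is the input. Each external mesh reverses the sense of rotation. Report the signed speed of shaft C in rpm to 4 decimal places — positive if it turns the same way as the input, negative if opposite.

+6856.7301 rpm (same as input, |ω| = 6856.7301 rpm)

Stage 1 [58T→47T]: ω = 3105.0000×58/47 = 3831.7021 rpm, dir flips to −; running = −3831.7021
Stage 2 [34T→19T]: ω = 3831.7021×34/19 = 6856.7301 rpm, dir flips to +; running = +6856.7301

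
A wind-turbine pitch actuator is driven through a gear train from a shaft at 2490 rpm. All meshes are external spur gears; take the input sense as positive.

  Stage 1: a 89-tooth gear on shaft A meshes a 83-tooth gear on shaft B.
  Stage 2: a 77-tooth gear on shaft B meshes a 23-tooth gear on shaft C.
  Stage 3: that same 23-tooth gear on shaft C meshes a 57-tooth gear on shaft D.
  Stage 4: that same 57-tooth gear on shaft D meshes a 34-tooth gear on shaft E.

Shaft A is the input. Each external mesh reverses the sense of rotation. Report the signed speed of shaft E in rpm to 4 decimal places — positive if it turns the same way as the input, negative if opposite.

Stage 1 [89T→83T]: ω = 2490.0000×89/83 = 2670.0000 rpm, dir flips to −; running = −2670.0000
Stage 2 [77T→23T]: ω = 2670.0000×77/23 = 8938.6957 rpm, dir flips to +; running = +8938.6957
Stage 3 [23T→57T]: ω = 8938.6957×23/57 = 3606.8421 rpm, dir flips to −; running = −3606.8421
Stage 4 [57T→34T]: ω = 3606.8421×57/34 = 6046.7647 rpm, dir flips to +; running = +6046.7647

+6046.7647 rpm (same as input, |ω| = 6046.7647 rpm)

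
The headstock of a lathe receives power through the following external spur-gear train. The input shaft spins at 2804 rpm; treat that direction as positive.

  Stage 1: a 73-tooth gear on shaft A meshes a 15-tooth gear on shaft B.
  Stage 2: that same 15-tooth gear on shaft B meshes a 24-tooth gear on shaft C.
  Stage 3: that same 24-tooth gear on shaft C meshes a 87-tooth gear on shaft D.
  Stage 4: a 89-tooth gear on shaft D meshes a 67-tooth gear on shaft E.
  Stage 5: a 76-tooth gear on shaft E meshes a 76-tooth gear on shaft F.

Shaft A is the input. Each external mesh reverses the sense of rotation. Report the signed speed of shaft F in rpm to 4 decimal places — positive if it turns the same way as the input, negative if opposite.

Stage 1 [73T→15T]: ω = 2804.0000×73/15 = 13646.1333 rpm, dir flips to −; running = −13646.1333
Stage 2 [15T→24T]: ω = 13646.1333×15/24 = 8528.8333 rpm, dir flips to +; running = +8528.8333
Stage 3 [24T→87T]: ω = 8528.8333×24/87 = 2352.7816 rpm, dir flips to −; running = −2352.7816
Stage 4 [89T→67T]: ω = 2352.7816×89/67 = 3125.3368 rpm, dir flips to +; running = +3125.3368
Stage 5 [76T→76T]: ω = 3125.3368×76/76 = 3125.3368 rpm, dir flips to −; running = −3125.3368

-3125.3368 rpm (opposite to input, |ω| = 3125.3368 rpm)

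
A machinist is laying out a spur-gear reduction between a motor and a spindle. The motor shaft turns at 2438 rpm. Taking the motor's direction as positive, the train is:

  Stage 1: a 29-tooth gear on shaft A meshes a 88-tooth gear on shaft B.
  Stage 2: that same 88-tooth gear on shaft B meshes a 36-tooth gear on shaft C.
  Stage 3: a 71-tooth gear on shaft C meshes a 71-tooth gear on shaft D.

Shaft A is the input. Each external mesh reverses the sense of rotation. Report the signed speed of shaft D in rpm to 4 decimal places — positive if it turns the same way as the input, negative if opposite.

-1963.9444 rpm (opposite to input, |ω| = 1963.9444 rpm)

Stage 1 [29T→88T]: ω = 2438.0000×29/88 = 803.4318 rpm, dir flips to −; running = −803.4318
Stage 2 [88T→36T]: ω = 803.4318×88/36 = 1963.9444 rpm, dir flips to +; running = +1963.9444
Stage 3 [71T→71T]: ω = 1963.9444×71/71 = 1963.9444 rpm, dir flips to −; running = −1963.9444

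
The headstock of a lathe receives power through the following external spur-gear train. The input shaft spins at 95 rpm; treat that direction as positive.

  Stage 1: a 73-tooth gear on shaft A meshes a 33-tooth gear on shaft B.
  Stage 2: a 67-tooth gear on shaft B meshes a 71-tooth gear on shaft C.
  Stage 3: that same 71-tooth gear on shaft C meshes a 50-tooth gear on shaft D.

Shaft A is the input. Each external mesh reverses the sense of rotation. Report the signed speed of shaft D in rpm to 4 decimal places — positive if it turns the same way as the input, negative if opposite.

Stage 1 [73T→33T]: ω = 95.0000×73/33 = 210.1515 rpm, dir flips to −; running = −210.1515
Stage 2 [67T→71T]: ω = 210.1515×67/71 = 198.3120 rpm, dir flips to +; running = +198.3120
Stage 3 [71T→50T]: ω = 198.3120×71/50 = 281.6030 rpm, dir flips to −; running = −281.6030

-281.6030 rpm (opposite to input, |ω| = 281.6030 rpm)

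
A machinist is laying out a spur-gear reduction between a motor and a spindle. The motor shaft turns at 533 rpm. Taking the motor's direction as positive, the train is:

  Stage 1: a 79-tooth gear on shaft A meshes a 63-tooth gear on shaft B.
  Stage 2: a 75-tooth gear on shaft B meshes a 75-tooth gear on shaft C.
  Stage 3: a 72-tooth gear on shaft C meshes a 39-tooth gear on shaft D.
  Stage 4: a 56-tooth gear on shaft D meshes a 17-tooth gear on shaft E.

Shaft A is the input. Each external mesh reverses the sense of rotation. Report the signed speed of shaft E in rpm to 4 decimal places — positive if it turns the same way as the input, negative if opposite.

+4064.6275 rpm (same as input, |ω| = 4064.6275 rpm)

Stage 1 [79T→63T]: ω = 533.0000×79/63 = 668.3651 rpm, dir flips to −; running = −668.3651
Stage 2 [75T→75T]: ω = 668.3651×75/75 = 668.3651 rpm, dir flips to +; running = +668.3651
Stage 3 [72T→39T]: ω = 668.3651×72/39 = 1233.9048 rpm, dir flips to −; running = −1233.9048
Stage 4 [56T→17T]: ω = 1233.9048×56/17 = 4064.6275 rpm, dir flips to +; running = +4064.6275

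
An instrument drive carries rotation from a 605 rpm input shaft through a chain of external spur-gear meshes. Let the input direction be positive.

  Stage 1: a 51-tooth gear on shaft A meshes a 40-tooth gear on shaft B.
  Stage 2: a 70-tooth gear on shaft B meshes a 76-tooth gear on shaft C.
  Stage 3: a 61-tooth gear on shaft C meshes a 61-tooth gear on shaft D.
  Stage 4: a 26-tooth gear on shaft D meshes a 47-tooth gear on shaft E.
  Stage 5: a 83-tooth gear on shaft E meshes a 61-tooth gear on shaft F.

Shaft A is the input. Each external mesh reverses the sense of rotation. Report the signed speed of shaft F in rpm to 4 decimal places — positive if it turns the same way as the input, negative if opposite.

-534.7783 rpm (opposite to input, |ω| = 534.7783 rpm)

Stage 1 [51T→40T]: ω = 605.0000×51/40 = 771.3750 rpm, dir flips to −; running = −771.3750
Stage 2 [70T→76T]: ω = 771.3750×70/76 = 710.4770 rpm, dir flips to +; running = +710.4770
Stage 3 [61T→61T]: ω = 710.4770×61/61 = 710.4770 rpm, dir flips to −; running = −710.4770
Stage 4 [26T→47T]: ω = 710.4770×26/47 = 393.0298 rpm, dir flips to +; running = +393.0298
Stage 5 [83T→61T]: ω = 393.0298×83/61 = 534.7783 rpm, dir flips to −; running = −534.7783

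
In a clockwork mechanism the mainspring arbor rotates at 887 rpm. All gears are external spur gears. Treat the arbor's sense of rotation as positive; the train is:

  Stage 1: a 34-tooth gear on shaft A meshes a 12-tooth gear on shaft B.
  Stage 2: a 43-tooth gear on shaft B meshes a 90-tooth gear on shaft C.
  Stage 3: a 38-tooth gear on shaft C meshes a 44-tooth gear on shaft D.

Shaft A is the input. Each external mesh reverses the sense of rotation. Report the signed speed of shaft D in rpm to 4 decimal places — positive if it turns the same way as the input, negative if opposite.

-1036.9986 rpm (opposite to input, |ω| = 1036.9986 rpm)

Stage 1 [34T→12T]: ω = 887.0000×34/12 = 2513.1667 rpm, dir flips to −; running = −2513.1667
Stage 2 [43T→90T]: ω = 2513.1667×43/90 = 1200.7352 rpm, dir flips to +; running = +1200.7352
Stage 3 [38T→44T]: ω = 1200.7352×38/44 = 1036.9986 rpm, dir flips to −; running = −1036.9986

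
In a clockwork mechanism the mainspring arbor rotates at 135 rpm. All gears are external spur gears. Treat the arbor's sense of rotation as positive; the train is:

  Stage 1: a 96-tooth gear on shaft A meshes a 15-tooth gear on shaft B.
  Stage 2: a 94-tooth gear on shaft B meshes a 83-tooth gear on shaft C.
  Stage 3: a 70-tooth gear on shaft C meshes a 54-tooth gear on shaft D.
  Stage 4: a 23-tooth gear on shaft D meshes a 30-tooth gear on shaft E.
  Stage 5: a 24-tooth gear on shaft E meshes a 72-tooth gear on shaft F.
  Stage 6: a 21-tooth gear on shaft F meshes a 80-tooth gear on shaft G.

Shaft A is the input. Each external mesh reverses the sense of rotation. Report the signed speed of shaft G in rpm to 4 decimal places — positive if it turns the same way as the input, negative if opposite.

Stage 1 [96T→15T]: ω = 135.0000×96/15 = 864.0000 rpm, dir flips to −; running = −864.0000
Stage 2 [94T→83T]: ω = 864.0000×94/83 = 978.5060 rpm, dir flips to +; running = +978.5060
Stage 3 [70T→54T]: ω = 978.5060×70/54 = 1268.4337 rpm, dir flips to −; running = −1268.4337
Stage 4 [23T→30T]: ω = 1268.4337×23/30 = 972.4659 rpm, dir flips to +; running = +972.4659
Stage 5 [24T→72T]: ω = 972.4659×24/72 = 324.1553 rpm, dir flips to −; running = −324.1553
Stage 6 [21T→80T]: ω = 324.1553×21/80 = 85.0908 rpm, dir flips to +; running = +85.0908

+85.0908 rpm (same as input, |ω| = 85.0908 rpm)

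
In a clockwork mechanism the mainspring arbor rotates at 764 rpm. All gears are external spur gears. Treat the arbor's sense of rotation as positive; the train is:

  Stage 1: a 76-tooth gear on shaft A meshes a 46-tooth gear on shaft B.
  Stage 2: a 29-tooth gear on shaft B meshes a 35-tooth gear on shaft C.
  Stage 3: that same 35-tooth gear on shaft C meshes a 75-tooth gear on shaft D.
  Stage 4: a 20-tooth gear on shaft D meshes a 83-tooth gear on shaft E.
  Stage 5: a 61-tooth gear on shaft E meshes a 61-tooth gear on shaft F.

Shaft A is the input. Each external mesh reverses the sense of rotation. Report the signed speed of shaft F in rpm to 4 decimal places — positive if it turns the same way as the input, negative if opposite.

Stage 1 [76T→46T]: ω = 764.0000×76/46 = 1262.2609 rpm, dir flips to −; running = −1262.2609
Stage 2 [29T→35T]: ω = 1262.2609×29/35 = 1045.8733 rpm, dir flips to +; running = +1045.8733
Stage 3 [35T→75T]: ω = 1045.8733×35/75 = 488.0742 rpm, dir flips to −; running = −488.0742
Stage 4 [20T→83T]: ω = 488.0742×20/83 = 117.6082 rpm, dir flips to +; running = +117.6082
Stage 5 [61T→61T]: ω = 117.6082×61/61 = 117.6082 rpm, dir flips to −; running = −117.6082

-117.6082 rpm (opposite to input, |ω| = 117.6082 rpm)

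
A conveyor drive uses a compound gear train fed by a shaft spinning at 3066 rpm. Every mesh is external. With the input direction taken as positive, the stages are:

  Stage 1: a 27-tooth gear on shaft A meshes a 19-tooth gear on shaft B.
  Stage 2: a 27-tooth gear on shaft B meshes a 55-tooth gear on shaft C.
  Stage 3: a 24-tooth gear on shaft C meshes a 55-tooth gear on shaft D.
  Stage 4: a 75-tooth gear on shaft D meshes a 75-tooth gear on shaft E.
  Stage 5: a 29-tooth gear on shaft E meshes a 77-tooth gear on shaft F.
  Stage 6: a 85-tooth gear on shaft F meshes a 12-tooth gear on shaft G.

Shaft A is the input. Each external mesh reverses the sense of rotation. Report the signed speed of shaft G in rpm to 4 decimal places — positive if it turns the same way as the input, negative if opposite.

Stage 1 [27T→19T]: ω = 3066.0000×27/19 = 4356.9474 rpm, dir flips to −; running = −4356.9474
Stage 2 [27T→55T]: ω = 4356.9474×27/55 = 2138.8651 rpm, dir flips to +; running = +2138.8651
Stage 3 [24T→55T]: ω = 2138.8651×24/55 = 933.3229 rpm, dir flips to −; running = −933.3229
Stage 4 [75T→75T]: ω = 933.3229×75/75 = 933.3229 rpm, dir flips to +; running = +933.3229
Stage 5 [29T→77T]: ω = 933.3229×29/77 = 351.5112 rpm, dir flips to −; running = −351.5112
Stage 6 [85T→12T]: ω = 351.5112×85/12 = 2489.8713 rpm, dir flips to +; running = +2489.8713

+2489.8713 rpm (same as input, |ω| = 2489.8713 rpm)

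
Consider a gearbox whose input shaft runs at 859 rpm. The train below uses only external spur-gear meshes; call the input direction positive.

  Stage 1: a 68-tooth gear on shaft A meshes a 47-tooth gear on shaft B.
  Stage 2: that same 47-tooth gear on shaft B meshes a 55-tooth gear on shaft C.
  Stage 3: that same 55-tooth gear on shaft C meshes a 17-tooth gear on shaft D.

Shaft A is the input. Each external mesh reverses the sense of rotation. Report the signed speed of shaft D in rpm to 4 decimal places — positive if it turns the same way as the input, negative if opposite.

Stage 1 [68T→47T]: ω = 859.0000×68/47 = 1242.8085 rpm, dir flips to −; running = −1242.8085
Stage 2 [47T→55T]: ω = 1242.8085×47/55 = 1062.0364 rpm, dir flips to +; running = +1062.0364
Stage 3 [55T→17T]: ω = 1062.0364×55/17 = 3436.0000 rpm, dir flips to −; running = −3436.0000

-3436.0000 rpm (opposite to input, |ω| = 3436.0000 rpm)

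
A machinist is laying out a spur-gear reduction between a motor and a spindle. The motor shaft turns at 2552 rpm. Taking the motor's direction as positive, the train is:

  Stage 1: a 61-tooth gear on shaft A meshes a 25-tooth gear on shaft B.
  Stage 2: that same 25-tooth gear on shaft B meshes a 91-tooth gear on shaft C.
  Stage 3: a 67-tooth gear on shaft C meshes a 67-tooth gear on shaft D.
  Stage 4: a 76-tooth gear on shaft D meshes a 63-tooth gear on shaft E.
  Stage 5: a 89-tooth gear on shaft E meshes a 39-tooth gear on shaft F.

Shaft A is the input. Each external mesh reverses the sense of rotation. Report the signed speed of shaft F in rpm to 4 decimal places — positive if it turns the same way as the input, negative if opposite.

Stage 1 [61T→25T]: ω = 2552.0000×61/25 = 6226.8800 rpm, dir flips to −; running = −6226.8800
Stage 2 [25T→91T]: ω = 6226.8800×25/91 = 1710.6813 rpm, dir flips to +; running = +1710.6813
Stage 3 [67T→67T]: ω = 1710.6813×67/67 = 1710.6813 rpm, dir flips to −; running = −1710.6813
Stage 4 [76T→63T]: ω = 1710.6813×76/63 = 2063.6791 rpm, dir flips to +; running = +2063.6791
Stage 5 [89T→39T]: ω = 2063.6791×89/39 = 4709.4214 rpm, dir flips to −; running = −4709.4214

-4709.4214 rpm (opposite to input, |ω| = 4709.4214 rpm)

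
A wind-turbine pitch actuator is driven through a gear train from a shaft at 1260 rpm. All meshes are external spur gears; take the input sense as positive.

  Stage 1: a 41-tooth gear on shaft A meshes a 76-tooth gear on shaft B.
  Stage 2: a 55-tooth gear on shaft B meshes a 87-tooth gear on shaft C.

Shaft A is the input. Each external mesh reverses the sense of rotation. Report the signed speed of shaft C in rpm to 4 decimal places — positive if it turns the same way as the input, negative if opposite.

+429.7187 rpm (same as input, |ω| = 429.7187 rpm)

Stage 1 [41T→76T]: ω = 1260.0000×41/76 = 679.7368 rpm, dir flips to −; running = −679.7368
Stage 2 [55T→87T]: ω = 679.7368×55/87 = 429.7187 rpm, dir flips to +; running = +429.7187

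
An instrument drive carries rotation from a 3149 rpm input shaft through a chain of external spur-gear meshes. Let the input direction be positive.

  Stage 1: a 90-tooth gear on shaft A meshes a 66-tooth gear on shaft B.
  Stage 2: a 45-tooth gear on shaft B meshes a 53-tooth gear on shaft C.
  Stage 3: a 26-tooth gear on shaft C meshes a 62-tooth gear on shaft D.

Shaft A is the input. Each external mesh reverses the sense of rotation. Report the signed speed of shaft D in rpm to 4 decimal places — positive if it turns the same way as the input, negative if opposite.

-1528.9368 rpm (opposite to input, |ω| = 1528.9368 rpm)

Stage 1 [90T→66T]: ω = 3149.0000×90/66 = 4294.0909 rpm, dir flips to −; running = −4294.0909
Stage 2 [45T→53T]: ω = 4294.0909×45/53 = 3645.9262 rpm, dir flips to +; running = +3645.9262
Stage 3 [26T→62T]: ω = 3645.9262×26/62 = 1528.9368 rpm, dir flips to −; running = −1528.9368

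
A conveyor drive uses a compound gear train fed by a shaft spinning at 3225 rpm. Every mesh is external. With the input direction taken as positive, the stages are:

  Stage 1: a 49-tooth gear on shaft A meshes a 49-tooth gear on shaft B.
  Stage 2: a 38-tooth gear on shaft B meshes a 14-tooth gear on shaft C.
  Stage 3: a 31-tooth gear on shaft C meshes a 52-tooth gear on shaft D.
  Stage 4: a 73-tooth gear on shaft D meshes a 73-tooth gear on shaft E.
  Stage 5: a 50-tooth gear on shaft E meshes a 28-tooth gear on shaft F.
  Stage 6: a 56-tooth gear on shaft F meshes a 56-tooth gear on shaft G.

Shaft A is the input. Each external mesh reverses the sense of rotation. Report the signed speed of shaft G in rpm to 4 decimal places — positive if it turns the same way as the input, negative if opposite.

+9318.7058 rpm (same as input, |ω| = 9318.7058 rpm)

Stage 1 [49T→49T]: ω = 3225.0000×49/49 = 3225.0000 rpm, dir flips to −; running = −3225.0000
Stage 2 [38T→14T]: ω = 3225.0000×38/14 = 8753.5714 rpm, dir flips to +; running = +8753.5714
Stage 3 [31T→52T]: ω = 8753.5714×31/52 = 5218.4753 rpm, dir flips to −; running = −5218.4753
Stage 4 [73T→73T]: ω = 5218.4753×73/73 = 5218.4753 rpm, dir flips to +; running = +5218.4753
Stage 5 [50T→28T]: ω = 5218.4753×50/28 = 9318.7058 rpm, dir flips to −; running = −9318.7058
Stage 6 [56T→56T]: ω = 9318.7058×56/56 = 9318.7058 rpm, dir flips to +; running = +9318.7058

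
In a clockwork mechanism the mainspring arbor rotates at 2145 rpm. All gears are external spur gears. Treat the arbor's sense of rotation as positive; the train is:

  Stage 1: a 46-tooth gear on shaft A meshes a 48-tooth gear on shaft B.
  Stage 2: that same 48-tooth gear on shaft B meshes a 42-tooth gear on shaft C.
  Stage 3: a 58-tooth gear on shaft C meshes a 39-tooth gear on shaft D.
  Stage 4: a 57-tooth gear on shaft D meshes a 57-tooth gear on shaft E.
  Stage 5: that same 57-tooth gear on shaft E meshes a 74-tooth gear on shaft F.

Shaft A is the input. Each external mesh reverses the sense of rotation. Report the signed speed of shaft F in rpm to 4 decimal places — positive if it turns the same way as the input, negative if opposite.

Stage 1 [46T→48T]: ω = 2145.0000×46/48 = 2055.6250 rpm, dir flips to −; running = −2055.6250
Stage 2 [48T→42T]: ω = 2055.6250×48/42 = 2349.2857 rpm, dir flips to +; running = +2349.2857
Stage 3 [58T→39T]: ω = 2349.2857×58/39 = 3493.8095 rpm, dir flips to −; running = −3493.8095
Stage 4 [57T→57T]: ω = 3493.8095×57/57 = 3493.8095 rpm, dir flips to +; running = +3493.8095
Stage 5 [57T→74T]: ω = 3493.8095×57/74 = 2691.1776 rpm, dir flips to −; running = −2691.1776

-2691.1776 rpm (opposite to input, |ω| = 2691.1776 rpm)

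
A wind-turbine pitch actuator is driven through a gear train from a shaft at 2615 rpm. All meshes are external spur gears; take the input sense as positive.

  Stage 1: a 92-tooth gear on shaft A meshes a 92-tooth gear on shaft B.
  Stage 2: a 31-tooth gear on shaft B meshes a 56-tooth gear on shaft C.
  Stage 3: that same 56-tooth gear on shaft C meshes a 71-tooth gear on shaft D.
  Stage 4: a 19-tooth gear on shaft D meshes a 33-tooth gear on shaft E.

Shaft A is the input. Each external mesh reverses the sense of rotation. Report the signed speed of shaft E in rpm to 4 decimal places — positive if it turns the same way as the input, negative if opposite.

Stage 1 [92T→92T]: ω = 2615.0000×92/92 = 2615.0000 rpm, dir flips to −; running = −2615.0000
Stage 2 [31T→56T]: ω = 2615.0000×31/56 = 1447.5893 rpm, dir flips to +; running = +1447.5893
Stage 3 [56T→71T]: ω = 1447.5893×56/71 = 1141.7606 rpm, dir flips to −; running = −1141.7606
Stage 4 [19T→33T]: ω = 1141.7606×19/33 = 657.3773 rpm, dir flips to +; running = +657.3773

+657.3773 rpm (same as input, |ω| = 657.3773 rpm)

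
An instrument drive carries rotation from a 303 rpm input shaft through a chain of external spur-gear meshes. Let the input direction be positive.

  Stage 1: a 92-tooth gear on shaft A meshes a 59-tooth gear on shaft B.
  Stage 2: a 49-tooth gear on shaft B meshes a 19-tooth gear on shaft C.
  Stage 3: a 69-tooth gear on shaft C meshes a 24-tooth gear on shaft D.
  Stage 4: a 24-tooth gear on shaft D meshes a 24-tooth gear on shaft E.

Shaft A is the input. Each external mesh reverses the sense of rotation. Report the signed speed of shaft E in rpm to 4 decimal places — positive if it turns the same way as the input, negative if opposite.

+3503.1503 rpm (same as input, |ω| = 3503.1503 rpm)

Stage 1 [92T→59T]: ω = 303.0000×92/59 = 472.4746 rpm, dir flips to −; running = −472.4746
Stage 2 [49T→19T]: ω = 472.4746×49/19 = 1218.4871 rpm, dir flips to +; running = +1218.4871
Stage 3 [69T→24T]: ω = 1218.4871×69/24 = 3503.1503 rpm, dir flips to −; running = −3503.1503
Stage 4 [24T→24T]: ω = 3503.1503×24/24 = 3503.1503 rpm, dir flips to +; running = +3503.1503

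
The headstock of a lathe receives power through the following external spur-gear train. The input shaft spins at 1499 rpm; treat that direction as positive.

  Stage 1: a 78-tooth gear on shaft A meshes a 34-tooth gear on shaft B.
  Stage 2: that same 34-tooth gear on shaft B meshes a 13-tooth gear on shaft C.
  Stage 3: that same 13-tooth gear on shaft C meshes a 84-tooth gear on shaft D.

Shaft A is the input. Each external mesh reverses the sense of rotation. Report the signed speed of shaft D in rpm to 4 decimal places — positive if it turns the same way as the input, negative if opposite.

Stage 1 [78T→34T]: ω = 1499.0000×78/34 = 3438.8824 rpm, dir flips to −; running = −3438.8824
Stage 2 [34T→13T]: ω = 3438.8824×34/13 = 8994.0000 rpm, dir flips to +; running = +8994.0000
Stage 3 [13T→84T]: ω = 8994.0000×13/84 = 1391.9286 rpm, dir flips to −; running = −1391.9286

-1391.9286 rpm (opposite to input, |ω| = 1391.9286 rpm)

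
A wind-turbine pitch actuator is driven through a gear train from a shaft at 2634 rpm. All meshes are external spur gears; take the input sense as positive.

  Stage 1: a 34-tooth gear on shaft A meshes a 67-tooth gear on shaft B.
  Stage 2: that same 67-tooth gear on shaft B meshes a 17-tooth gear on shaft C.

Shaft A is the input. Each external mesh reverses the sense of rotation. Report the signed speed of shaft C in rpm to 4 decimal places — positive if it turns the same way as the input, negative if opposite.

Stage 1 [34T→67T]: ω = 2634.0000×34/67 = 1336.6567 rpm, dir flips to −; running = −1336.6567
Stage 2 [67T→17T]: ω = 1336.6567×67/17 = 5268.0000 rpm, dir flips to +; running = +5268.0000

+5268.0000 rpm (same as input, |ω| = 5268.0000 rpm)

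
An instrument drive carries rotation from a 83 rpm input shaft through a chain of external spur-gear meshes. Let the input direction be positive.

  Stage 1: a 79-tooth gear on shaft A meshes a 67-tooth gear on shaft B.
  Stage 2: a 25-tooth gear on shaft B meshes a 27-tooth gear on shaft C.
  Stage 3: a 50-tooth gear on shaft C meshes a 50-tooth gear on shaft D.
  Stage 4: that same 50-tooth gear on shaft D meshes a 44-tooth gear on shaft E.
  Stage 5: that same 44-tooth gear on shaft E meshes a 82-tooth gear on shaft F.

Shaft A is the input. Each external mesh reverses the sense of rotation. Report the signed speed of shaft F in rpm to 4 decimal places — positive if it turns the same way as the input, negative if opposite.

-55.2539 rpm (opposite to input, |ω| = 55.2539 rpm)

Stage 1 [79T→67T]: ω = 83.0000×79/67 = 97.8657 rpm, dir flips to −; running = −97.8657
Stage 2 [25T→27T]: ω = 97.8657×25/27 = 90.6164 rpm, dir flips to +; running = +90.6164
Stage 3 [50T→50T]: ω = 90.6164×50/50 = 90.6164 rpm, dir flips to −; running = −90.6164
Stage 4 [50T→44T]: ω = 90.6164×50/44 = 102.9731 rpm, dir flips to +; running = +102.9731
Stage 5 [44T→82T]: ω = 102.9731×44/82 = 55.2539 rpm, dir flips to −; running = −55.2539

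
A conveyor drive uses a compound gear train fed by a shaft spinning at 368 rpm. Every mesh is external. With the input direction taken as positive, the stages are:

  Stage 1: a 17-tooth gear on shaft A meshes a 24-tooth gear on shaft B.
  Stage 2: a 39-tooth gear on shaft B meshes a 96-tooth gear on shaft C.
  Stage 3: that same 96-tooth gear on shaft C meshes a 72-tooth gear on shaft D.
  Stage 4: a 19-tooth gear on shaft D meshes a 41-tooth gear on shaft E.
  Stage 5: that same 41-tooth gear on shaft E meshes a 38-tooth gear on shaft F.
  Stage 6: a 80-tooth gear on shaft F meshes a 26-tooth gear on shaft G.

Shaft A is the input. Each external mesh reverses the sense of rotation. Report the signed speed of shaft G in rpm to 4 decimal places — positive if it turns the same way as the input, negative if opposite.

Stage 1 [17T→24T]: ω = 368.0000×17/24 = 260.6667 rpm, dir flips to −; running = −260.6667
Stage 2 [39T→96T]: ω = 260.6667×39/96 = 105.8958 rpm, dir flips to +; running = +105.8958
Stage 3 [96T→72T]: ω = 105.8958×96/72 = 141.1944 rpm, dir flips to −; running = −141.1944
Stage 4 [19T→41T]: ω = 141.1944×19/41 = 65.4316 rpm, dir flips to +; running = +65.4316
Stage 5 [41T→38T]: ω = 65.4316×41/38 = 70.5972 rpm, dir flips to −; running = −70.5972
Stage 6 [80T→26T]: ω = 70.5972×80/26 = 217.2222 rpm, dir flips to +; running = +217.2222

+217.2222 rpm (same as input, |ω| = 217.2222 rpm)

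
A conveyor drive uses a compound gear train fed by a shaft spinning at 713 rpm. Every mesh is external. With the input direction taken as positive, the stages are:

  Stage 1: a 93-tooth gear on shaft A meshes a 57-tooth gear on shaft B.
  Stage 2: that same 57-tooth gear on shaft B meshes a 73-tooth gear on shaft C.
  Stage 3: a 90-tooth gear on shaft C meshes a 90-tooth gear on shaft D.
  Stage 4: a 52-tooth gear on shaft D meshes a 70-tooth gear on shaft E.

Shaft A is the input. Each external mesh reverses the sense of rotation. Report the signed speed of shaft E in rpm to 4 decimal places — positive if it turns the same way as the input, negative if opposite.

Stage 1 [93T→57T]: ω = 713.0000×93/57 = 1163.3158 rpm, dir flips to −; running = −1163.3158
Stage 2 [57T→73T]: ω = 1163.3158×57/73 = 908.3425 rpm, dir flips to +; running = +908.3425
Stage 3 [90T→90T]: ω = 908.3425×90/90 = 908.3425 rpm, dir flips to −; running = −908.3425
Stage 4 [52T→70T]: ω = 908.3425×52/70 = 674.7687 rpm, dir flips to +; running = +674.7687

+674.7687 rpm (same as input, |ω| = 674.7687 rpm)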